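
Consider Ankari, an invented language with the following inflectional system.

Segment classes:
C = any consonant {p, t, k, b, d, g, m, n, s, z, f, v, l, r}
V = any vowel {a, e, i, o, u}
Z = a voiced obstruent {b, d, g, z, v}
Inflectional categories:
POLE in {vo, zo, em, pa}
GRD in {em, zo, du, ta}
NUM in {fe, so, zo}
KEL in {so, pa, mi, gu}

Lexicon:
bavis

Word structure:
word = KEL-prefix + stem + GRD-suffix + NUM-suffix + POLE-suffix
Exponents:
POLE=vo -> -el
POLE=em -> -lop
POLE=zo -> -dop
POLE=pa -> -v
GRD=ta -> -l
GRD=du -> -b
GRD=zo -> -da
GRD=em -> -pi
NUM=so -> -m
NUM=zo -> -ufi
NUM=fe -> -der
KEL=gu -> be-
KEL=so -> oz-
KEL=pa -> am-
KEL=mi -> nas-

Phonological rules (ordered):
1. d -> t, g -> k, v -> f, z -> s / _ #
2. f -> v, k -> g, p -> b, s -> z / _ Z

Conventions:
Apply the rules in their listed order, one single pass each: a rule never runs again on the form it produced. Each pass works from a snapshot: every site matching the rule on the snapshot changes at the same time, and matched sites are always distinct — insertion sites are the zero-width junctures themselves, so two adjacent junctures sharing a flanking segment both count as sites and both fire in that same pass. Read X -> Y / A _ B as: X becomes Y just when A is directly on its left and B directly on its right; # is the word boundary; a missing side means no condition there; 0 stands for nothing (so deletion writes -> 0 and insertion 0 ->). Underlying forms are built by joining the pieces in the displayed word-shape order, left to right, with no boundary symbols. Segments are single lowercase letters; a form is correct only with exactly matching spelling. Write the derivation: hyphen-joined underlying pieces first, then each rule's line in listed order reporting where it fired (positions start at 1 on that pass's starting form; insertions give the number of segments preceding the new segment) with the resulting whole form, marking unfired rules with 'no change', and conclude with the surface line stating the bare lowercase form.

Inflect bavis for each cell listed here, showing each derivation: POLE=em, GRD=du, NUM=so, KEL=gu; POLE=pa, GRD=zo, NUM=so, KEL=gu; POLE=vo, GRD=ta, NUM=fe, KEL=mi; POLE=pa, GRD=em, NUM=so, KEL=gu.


cell POLE=em, GRD=du, NUM=so, KEL=gu:
underlying: be-bavis-b-m-lop
1. d -> t, g -> k, v -> f, z -> s / _ #: no change
2. f -> v, k -> g, p -> b, s -> z / _ Z: fires at position(s) 7: bebavizbmlop
surface: bebavizbmlop

cell POLE=pa, GRD=zo, NUM=so, KEL=gu:
underlying: be-bavis-da-m-v
1. d -> t, g -> k, v -> f, z -> s / _ #: fires at position(s) 11: bebavisdamf
2. f -> v, k -> g, p -> b, s -> z / _ Z: fires at position(s) 7: bebavizdamf
surface: bebavizdamf

cell POLE=vo, GRD=ta, NUM=fe, KEL=mi:
underlying: nas-bavis-l-der-el
1. d -> t, g -> k, v -> f, z -> s / _ #: no change
2. f -> v, k -> g, p -> b, s -> z / _ Z: fires at position(s) 3: nazbavislderel
surface: nazbavislderel

cell POLE=pa, GRD=em, NUM=so, KEL=gu:
underlying: be-bavis-pi-m-v
1. d -> t, g -> k, v -> f, z -> s / _ #: fires at position(s) 11: bebavispimf
2. f -> v, k -> g, p -> b, s -> z / _ Z: no change
surface: bebavispimf


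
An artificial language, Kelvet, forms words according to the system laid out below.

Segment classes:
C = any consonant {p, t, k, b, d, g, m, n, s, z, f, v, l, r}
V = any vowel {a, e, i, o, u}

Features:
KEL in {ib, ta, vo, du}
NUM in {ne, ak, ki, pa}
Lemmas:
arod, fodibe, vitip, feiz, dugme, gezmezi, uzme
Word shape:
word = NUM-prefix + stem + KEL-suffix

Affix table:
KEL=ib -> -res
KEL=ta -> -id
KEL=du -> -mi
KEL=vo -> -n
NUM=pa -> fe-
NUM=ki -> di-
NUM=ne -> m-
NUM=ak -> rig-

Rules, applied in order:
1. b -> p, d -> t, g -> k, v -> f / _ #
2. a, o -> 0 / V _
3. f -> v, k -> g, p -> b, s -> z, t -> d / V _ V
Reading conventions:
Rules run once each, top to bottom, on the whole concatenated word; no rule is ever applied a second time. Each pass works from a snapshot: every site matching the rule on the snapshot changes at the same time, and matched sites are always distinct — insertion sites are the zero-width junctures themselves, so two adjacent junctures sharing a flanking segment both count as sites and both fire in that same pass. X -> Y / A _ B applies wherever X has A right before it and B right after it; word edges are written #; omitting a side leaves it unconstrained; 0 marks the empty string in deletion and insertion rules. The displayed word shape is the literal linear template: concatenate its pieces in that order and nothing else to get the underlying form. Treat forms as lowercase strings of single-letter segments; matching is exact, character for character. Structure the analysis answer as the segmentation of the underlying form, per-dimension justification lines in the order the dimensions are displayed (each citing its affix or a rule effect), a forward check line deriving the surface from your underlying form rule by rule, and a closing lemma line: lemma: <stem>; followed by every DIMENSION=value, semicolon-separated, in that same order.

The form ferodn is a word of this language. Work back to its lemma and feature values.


underlying: fe-arod-n
KEL=vo - signalled by the affix -n
NUM=pa - signalled by the affix fe-
check: fearodn -> fearodn -> ferodn -> ferodn
lemma: arod; KEL=vo; NUM=pa


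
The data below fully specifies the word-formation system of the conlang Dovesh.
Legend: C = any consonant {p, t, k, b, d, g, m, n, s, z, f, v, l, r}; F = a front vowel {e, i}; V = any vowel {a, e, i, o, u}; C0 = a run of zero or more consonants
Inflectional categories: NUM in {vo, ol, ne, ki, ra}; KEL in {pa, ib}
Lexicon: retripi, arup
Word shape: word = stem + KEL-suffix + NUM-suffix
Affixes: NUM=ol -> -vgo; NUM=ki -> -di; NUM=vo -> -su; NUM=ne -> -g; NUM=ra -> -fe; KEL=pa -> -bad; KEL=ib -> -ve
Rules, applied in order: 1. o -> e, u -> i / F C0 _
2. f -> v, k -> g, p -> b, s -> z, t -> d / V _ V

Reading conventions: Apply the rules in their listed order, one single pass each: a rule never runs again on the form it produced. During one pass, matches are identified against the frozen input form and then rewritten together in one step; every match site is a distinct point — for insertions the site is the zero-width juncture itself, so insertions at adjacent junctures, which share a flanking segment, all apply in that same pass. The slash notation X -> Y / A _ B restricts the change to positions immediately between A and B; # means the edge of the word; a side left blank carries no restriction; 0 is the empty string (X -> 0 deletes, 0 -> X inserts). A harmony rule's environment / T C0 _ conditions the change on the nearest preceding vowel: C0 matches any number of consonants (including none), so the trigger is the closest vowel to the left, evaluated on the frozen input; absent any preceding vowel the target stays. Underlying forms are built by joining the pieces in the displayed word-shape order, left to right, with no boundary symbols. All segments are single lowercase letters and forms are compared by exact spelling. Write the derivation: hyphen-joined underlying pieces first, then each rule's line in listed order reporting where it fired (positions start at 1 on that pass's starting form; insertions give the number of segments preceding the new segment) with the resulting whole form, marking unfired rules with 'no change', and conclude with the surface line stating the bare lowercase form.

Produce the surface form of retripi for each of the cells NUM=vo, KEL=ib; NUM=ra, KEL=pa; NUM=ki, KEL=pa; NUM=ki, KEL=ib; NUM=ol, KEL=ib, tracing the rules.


cell NUM=vo, KEL=ib:
underlying: retripi-ve-su
1. o -> e, u -> i / F C0 _: fires at position(s) 11: retripivesi
2. f -> v, k -> g, p -> b, s -> z, t -> d / V _ V: fires at position(s) 6, 10: retribivezi
surface: retribivezi

cell NUM=ra, KEL=pa:
underlying: retripi-bad-fe
1. o -> e, u -> i / F C0 _: no change
2. f -> v, k -> g, p -> b, s -> z, t -> d / V _ V: fires at position(s) 6: retribibadfe
surface: retribibadfe

cell NUM=ki, KEL=pa:
underlying: retripi-bad-di
1. o -> e, u -> i / F C0 _: no change
2. f -> v, k -> g, p -> b, s -> z, t -> d / V _ V: fires at position(s) 6: retribibaddi
surface: retribibaddi

cell NUM=ki, KEL=ib:
underlying: retripi-ve-di
1. o -> e, u -> i / F C0 _: no change
2. f -> v, k -> g, p -> b, s -> z, t -> d / V _ V: fires at position(s) 6: retribivedi
surface: retribivedi

cell NUM=ol, KEL=ib:
underlying: retripi-ve-vgo
1. o -> e, u -> i / F C0 _: fires at position(s) 12: retripivevge
2. f -> v, k -> g, p -> b, s -> z, t -> d / V _ V: fires at position(s) 6: retribivevge
surface: retribivevge


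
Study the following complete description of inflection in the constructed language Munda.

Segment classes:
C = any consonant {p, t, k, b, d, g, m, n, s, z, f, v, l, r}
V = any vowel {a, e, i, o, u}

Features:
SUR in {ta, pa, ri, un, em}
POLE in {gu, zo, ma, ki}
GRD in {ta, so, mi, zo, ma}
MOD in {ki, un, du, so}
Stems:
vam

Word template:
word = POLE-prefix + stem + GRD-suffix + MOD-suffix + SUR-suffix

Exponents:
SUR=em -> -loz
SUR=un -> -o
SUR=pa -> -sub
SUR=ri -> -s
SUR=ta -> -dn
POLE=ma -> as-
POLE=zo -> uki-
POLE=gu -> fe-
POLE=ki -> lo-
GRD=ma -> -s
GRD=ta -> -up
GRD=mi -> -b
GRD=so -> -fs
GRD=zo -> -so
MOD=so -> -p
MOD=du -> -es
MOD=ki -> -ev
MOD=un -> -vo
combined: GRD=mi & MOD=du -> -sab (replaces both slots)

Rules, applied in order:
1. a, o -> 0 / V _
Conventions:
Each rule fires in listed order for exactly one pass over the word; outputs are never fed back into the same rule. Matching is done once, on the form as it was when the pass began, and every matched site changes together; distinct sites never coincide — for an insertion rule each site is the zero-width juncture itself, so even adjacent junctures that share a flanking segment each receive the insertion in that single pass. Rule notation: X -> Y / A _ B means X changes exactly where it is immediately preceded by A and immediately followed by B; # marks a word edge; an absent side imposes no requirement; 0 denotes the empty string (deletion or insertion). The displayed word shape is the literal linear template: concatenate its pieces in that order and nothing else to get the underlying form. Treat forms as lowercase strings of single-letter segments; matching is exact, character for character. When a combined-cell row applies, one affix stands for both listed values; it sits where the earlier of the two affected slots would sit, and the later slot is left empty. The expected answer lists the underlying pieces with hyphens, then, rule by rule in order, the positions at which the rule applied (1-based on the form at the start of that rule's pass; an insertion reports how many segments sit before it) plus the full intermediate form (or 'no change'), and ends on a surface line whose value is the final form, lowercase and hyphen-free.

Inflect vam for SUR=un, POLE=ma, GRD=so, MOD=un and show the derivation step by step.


underlying: as-vam-fs-vo-o
1. a, o -> 0 / V _: fires at position(s) 10: asvamfsvo
surface: asvamfsvo


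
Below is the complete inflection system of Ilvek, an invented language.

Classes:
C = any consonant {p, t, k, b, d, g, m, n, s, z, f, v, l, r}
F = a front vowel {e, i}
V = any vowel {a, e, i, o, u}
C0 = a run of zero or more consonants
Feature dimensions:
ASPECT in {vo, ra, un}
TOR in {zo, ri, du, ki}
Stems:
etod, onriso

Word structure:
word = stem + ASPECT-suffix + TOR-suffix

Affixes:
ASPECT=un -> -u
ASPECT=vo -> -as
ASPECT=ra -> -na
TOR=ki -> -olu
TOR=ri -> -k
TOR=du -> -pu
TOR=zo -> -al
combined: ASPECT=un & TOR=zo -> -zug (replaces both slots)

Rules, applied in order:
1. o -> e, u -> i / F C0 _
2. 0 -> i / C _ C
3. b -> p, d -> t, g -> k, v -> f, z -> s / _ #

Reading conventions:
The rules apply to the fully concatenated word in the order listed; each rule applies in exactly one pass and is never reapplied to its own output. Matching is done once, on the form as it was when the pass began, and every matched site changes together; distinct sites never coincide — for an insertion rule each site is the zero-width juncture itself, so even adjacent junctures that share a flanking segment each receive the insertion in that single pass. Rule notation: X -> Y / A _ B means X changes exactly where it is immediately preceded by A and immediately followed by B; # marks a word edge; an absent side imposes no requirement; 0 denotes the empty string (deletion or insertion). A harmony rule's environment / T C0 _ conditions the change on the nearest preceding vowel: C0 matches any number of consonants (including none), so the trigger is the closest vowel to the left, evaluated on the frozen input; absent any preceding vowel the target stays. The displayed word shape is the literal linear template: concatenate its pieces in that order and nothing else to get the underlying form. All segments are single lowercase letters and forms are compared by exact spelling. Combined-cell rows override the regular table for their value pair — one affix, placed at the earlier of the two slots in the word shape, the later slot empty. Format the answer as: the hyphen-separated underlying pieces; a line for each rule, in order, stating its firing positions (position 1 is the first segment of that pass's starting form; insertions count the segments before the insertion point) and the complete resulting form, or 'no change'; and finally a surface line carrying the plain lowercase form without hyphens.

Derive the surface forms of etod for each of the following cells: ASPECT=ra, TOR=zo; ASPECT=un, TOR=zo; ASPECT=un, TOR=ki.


cell ASPECT=ra, TOR=zo:
underlying: etod-na-al
1. o -> e, u -> i / F C0 _: fires at position(s) 3: etednaal
2. 0 -> i / C _ C: inserts after position(s) 4: etedinaal
3. b -> p, d -> t, g -> k, v -> f, z -> s / _ #: no change
surface: etedinaal

cell ASPECT=un, TOR=zo:
underlying: etod-zug
1. o -> e, u -> i / F C0 _: fires at position(s) 3: etedzug
2. 0 -> i / C _ C: inserts after position(s) 4: etedizug
3. b -> p, d -> t, g -> k, v -> f, z -> s / _ #: fires at position(s) 8: etedizuk
surface: etedizuk

cell ASPECT=un, TOR=ki:
underlying: etod-u-olu
1. o -> e, u -> i / F C0 _: fires at position(s) 3: eteduolu
2. 0 -> i / C _ C: no change
3. b -> p, d -> t, g -> k, v -> f, z -> s / _ #: no change
surface: eteduolu


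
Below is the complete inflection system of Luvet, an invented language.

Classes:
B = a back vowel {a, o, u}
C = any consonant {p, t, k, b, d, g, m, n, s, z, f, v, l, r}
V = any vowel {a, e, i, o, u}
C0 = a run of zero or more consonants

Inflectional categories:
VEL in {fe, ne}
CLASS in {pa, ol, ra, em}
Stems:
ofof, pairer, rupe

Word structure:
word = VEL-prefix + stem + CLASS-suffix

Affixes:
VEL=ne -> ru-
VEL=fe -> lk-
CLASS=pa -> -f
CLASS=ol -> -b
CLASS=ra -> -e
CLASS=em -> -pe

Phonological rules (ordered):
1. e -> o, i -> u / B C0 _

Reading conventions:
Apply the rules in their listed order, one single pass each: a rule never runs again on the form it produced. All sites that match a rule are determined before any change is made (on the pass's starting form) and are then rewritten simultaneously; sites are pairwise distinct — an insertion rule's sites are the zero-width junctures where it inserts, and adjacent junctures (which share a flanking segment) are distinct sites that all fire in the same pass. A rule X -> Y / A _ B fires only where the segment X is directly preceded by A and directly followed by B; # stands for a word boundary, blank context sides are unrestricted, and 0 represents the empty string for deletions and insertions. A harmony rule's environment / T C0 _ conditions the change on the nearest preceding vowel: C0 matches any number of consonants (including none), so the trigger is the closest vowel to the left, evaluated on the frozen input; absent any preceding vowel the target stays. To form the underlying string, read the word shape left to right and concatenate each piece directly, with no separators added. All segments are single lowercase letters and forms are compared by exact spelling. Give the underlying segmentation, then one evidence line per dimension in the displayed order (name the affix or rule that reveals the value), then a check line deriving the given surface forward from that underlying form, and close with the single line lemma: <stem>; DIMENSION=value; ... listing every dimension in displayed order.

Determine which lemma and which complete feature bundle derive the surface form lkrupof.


underlying: lk-rupe-f
VEL=fe - signalled by the affix lk-
CLASS=pa - signalled by the affix -f
check: lkrupef -> lkrupof
lemma: rupe; VEL=fe; CLASS=pa


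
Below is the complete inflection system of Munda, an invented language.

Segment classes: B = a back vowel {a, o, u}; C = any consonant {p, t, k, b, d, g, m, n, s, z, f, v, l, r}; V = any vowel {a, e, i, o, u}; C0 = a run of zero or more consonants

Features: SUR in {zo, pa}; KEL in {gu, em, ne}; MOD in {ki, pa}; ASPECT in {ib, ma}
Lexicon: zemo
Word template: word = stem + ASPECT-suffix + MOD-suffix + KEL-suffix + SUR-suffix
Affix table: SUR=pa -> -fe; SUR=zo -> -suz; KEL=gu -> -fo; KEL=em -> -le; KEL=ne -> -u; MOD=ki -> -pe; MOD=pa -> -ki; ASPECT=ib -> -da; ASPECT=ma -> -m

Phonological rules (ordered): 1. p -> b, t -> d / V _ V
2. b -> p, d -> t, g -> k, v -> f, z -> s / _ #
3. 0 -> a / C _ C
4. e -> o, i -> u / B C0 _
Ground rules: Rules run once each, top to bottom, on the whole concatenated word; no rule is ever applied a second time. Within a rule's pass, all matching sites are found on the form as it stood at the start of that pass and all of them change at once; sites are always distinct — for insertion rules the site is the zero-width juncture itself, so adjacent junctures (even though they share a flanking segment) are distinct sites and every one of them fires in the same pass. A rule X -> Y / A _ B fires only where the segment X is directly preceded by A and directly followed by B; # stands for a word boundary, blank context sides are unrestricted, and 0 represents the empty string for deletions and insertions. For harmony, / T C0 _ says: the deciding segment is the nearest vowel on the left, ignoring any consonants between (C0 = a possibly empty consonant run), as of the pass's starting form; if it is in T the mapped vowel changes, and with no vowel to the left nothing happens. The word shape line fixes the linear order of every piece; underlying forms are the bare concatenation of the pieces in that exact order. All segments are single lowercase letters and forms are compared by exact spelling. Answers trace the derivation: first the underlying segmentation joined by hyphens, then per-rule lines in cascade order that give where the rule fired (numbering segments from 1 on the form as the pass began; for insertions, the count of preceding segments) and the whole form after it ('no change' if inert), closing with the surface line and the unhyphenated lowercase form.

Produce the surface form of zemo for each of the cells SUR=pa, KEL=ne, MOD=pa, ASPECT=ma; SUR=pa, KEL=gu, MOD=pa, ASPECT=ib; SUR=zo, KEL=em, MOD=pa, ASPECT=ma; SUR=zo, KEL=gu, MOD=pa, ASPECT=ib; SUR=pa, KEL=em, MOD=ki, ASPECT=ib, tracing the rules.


cell SUR=pa, KEL=ne, MOD=pa, ASPECT=ma:
underlying: zemo-m-ki-u-fe
1. p -> b, t -> d / V _ V: no change
2. b -> p, d -> t, g -> k, v -> f, z -> s / _ #: no change
3. 0 -> a / C _ C: inserts after position(s) 5: zemomakiufe
4. e -> o, i -> u / B C0 _: fires at position(s) 8, 11: zemomakuufo
surface: zemomakuufo

cell SUR=pa, KEL=gu, MOD=pa, ASPECT=ib:
underlying: zemo-da-ki-fo-fe
1. p -> b, t -> d / V _ V: no change
2. b -> p, d -> t, g -> k, v -> f, z -> s / _ #: no change
3. 0 -> a / C _ C: no change
4. e -> o, i -> u / B C0 _: fires at position(s) 8, 12: zemodakufofo
surface: zemodakufofo

cell SUR=zo, KEL=em, MOD=pa, ASPECT=ma:
underlying: zemo-m-ki-le-suz
1. p -> b, t -> d / V _ V: no change
2. b -> p, d -> t, g -> k, v -> f, z -> s / _ #: fires at position(s) 12: zemomkilesus
3. 0 -> a / C _ C: inserts after position(s) 5: zemomakilesus
4. e -> o, i -> u / B C0 _: fires at position(s) 8: zemomakulesus
surface: zemomakulesus

cell SUR=zo, KEL=gu, MOD=pa, ASPECT=ib:
underlying: zemo-da-ki-fo-suz
1. p -> b, t -> d / V _ V: no change
2. b -> p, d -> t, g -> k, v -> f, z -> s / _ #: fires at position(s) 13: zemodakifosus
3. 0 -> a / C _ C: no change
4. e -> o, i -> u / B C0 _: fires at position(s) 8: zemodakufosus
surface: zemodakufosus

cell SUR=pa, KEL=em, MOD=ki, ASPECT=ib:
underlying: zemo-da-pe-le-fe
1. p -> b, t -> d / V _ V: fires at position(s) 7: zemodabelefe
2. b -> p, d -> t, g -> k, v -> f, z -> s / _ #: no change
3. 0 -> a / C _ C: no change
4. e -> o, i -> u / B C0 _: fires at position(s) 8: zemodabolefe
surface: zemodabolefe


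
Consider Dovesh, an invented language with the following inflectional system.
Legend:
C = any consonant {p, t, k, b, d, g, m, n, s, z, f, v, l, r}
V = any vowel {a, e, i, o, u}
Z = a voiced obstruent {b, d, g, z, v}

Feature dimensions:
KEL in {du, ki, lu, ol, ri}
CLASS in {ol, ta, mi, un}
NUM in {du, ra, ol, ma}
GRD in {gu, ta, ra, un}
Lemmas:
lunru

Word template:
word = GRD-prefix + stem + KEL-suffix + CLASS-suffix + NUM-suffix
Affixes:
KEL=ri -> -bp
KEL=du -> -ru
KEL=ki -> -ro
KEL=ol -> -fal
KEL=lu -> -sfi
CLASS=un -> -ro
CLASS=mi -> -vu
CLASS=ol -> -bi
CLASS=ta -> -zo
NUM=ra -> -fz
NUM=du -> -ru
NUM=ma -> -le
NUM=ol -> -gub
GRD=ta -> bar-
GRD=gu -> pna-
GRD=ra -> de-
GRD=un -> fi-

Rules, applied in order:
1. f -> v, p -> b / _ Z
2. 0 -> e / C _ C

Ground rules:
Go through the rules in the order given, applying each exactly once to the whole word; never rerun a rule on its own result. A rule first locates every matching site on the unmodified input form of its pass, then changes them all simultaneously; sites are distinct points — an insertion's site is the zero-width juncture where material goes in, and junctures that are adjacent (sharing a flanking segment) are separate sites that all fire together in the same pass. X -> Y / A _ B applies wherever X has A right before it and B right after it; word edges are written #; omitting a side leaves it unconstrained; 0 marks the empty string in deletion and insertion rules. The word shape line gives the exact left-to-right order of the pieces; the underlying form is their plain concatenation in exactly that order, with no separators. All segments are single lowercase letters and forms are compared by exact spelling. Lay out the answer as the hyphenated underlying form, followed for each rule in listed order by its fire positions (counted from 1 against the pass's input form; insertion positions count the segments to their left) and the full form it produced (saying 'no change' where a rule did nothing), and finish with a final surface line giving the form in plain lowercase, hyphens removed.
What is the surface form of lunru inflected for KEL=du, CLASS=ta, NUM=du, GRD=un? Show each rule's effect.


underlying: fi-lunru-ru-zo-ru
1. f -> v, p -> b / _ Z: no change
2. 0 -> e / C _ C: inserts after position(s) 5: filuneruruzoru
surface: filuneruruzoru


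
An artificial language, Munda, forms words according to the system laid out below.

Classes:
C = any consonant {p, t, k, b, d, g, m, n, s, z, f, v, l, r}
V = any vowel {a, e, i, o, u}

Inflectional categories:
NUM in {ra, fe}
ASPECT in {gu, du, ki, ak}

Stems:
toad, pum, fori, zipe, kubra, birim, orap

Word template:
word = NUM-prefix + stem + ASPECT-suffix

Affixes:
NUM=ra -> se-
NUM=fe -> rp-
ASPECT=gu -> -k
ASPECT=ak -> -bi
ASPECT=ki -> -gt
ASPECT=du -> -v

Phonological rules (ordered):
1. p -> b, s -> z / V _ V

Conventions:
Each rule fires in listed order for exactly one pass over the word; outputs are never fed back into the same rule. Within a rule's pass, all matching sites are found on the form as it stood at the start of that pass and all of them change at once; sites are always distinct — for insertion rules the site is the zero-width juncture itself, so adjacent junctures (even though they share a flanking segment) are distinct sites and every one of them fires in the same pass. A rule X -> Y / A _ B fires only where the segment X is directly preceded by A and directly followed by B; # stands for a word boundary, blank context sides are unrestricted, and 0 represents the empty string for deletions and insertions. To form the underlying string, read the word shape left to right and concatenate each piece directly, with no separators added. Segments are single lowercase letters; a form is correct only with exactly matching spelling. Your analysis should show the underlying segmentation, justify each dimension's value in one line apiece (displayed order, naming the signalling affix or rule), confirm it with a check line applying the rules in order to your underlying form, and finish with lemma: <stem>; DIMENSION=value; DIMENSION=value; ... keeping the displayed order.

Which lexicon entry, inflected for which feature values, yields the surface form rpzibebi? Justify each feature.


underlying: rp-zipe-bi
NUM=fe - signalled by the affix rp-
ASPECT=ak - signalled by the affix -bi
check: rpzipebi -> rpzibebi
lemma: zipe; NUM=fe; ASPECT=ak


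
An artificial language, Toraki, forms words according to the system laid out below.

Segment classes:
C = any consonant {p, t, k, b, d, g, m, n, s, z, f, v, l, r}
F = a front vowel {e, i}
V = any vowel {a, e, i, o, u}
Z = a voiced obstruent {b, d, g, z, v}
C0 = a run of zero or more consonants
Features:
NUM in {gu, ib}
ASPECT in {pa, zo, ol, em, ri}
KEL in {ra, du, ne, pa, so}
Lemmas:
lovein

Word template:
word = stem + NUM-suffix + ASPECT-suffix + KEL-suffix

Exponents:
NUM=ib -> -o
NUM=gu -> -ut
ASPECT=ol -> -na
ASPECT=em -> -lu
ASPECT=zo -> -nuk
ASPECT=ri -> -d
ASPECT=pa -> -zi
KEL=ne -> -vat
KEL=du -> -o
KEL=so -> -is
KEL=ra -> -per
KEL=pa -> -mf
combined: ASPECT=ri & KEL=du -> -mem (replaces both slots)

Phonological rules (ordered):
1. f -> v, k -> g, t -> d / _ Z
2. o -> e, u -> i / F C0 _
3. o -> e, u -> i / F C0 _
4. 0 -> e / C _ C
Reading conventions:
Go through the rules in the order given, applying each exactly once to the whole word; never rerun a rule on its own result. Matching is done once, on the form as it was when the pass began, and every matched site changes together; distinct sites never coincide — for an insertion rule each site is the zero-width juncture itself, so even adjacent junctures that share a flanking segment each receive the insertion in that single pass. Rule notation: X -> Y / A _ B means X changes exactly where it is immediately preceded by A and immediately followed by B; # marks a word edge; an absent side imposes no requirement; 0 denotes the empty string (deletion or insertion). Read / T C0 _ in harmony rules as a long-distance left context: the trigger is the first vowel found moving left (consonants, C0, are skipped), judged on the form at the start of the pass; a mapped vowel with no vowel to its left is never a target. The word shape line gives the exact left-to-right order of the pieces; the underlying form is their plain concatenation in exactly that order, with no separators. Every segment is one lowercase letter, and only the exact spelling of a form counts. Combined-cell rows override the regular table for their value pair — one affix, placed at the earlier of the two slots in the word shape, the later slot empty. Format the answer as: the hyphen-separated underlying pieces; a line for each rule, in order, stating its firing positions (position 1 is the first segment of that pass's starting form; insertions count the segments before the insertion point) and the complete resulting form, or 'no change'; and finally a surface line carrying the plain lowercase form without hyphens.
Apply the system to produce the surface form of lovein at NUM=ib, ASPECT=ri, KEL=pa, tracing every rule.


underlying: lovein-o-d-mf
1. f -> v, k -> g, t -> d / _ Z: no change
2. o -> e, u -> i / F C0 _: fires at position(s) 7: loveinedmf
3. o -> e, u -> i / F C0 _: no change
4. 0 -> e / C _ C: inserts after position(s) 8, 9: loveinedemef
surface: loveinedemef


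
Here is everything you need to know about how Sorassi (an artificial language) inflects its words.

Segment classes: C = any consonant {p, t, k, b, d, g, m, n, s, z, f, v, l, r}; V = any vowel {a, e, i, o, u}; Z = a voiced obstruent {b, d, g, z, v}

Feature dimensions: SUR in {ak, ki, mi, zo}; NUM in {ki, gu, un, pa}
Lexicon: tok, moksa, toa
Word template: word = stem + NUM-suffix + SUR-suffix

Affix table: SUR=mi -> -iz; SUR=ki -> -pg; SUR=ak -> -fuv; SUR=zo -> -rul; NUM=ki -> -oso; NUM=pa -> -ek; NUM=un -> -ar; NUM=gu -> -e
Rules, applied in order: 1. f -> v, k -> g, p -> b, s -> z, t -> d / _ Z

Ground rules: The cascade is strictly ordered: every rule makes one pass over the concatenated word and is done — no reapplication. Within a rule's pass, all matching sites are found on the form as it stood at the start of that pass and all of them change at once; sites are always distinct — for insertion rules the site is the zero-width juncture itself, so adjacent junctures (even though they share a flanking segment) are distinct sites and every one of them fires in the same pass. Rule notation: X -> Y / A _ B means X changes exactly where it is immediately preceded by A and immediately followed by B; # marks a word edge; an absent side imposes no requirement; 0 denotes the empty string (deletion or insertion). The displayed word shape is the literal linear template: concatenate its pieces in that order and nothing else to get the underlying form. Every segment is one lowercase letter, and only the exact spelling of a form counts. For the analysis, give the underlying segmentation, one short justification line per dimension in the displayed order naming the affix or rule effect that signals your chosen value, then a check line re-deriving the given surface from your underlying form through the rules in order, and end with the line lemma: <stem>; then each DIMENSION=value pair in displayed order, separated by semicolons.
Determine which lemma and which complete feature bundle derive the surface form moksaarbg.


underlying: moksa-ar-pg
SUR=ki - signalled by the affix -pg
NUM=un - signalled by the affix -ar
check: moksaarpg -> moksaarbg
lemma: moksa; SUR=ki; NUM=un


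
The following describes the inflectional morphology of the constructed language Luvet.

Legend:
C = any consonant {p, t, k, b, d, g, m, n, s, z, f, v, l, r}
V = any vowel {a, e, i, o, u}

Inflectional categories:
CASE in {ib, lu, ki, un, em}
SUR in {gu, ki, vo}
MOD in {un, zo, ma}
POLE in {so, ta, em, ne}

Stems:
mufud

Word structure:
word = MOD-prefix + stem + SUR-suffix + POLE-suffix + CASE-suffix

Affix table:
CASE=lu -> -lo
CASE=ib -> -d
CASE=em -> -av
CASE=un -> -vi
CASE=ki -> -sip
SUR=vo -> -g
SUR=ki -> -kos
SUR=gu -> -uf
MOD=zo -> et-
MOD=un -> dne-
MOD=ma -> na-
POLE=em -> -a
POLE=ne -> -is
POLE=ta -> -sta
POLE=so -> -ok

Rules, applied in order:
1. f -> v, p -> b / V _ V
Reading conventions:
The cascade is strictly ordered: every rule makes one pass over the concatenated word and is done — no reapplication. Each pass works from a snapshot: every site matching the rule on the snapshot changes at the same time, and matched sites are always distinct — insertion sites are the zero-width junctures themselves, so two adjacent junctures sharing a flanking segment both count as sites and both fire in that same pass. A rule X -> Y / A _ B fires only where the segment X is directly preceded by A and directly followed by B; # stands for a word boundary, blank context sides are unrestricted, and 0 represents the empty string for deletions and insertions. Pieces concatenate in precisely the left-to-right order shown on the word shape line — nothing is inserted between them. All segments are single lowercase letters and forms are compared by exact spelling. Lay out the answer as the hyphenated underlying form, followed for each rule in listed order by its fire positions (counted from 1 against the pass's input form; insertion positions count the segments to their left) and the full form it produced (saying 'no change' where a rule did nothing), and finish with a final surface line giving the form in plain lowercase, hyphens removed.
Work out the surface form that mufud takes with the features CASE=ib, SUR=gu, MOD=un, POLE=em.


underlying: dne-mufud-uf-a-d
1. f -> v, p -> b / V _ V: fires at position(s) 6, 10: dnemuvuduvad
surface: dnemuvuduvad


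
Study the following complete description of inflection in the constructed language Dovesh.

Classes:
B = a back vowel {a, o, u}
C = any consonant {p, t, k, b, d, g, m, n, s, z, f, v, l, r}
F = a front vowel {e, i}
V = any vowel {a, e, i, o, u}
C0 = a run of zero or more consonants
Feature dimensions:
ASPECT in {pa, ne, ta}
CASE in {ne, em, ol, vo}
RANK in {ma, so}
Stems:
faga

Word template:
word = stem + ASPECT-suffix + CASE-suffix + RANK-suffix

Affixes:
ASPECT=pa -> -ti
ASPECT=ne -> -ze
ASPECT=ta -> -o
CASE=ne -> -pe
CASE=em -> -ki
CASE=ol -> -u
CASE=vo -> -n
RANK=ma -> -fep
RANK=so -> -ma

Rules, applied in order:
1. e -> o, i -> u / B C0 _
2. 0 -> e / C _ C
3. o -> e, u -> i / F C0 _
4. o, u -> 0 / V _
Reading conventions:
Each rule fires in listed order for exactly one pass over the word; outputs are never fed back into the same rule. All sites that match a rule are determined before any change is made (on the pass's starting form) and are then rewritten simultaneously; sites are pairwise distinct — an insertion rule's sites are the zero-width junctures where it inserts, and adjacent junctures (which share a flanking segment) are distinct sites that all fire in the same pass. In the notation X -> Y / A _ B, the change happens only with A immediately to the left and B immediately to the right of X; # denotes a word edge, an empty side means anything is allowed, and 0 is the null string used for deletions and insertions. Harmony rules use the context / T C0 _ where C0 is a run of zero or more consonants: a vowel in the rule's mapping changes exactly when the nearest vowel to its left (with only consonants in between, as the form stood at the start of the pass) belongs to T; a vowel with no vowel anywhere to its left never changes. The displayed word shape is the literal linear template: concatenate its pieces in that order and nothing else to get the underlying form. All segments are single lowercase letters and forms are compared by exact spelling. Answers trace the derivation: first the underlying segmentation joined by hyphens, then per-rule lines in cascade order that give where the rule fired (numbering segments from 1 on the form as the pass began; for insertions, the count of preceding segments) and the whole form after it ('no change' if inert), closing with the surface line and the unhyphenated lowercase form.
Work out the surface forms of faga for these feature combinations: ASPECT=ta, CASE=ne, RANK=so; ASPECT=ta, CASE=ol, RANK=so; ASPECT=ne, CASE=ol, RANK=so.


cell ASPECT=ta, CASE=ne, RANK=so:
underlying: faga-o-pe-ma
1. e -> o, i -> u / B C0 _: fires at position(s) 7: fagaopoma
2. 0 -> e / C _ C: no change
3. o -> e, u -> i / F C0 _: no change
4. o, u -> 0 / V _: fires at position(s) 5: fagapoma
surface: fagapoma

cell ASPECT=ta, CASE=ol, RANK=so:
underlying: faga-o-u-ma
1. e -> o, i -> u / B C0 _: no change
2. 0 -> e / C _ C: no change
3. o -> e, u -> i / F C0 _: no change
4. o, u -> 0 / V _: fires at position(s) 5, 6: fagama
surface: fagama

cell ASPECT=ne, CASE=ol, RANK=so:
underlying: faga-ze-u-ma
1. e -> o, i -> u / B C0 _: fires at position(s) 6: fagazouma
2. 0 -> e / C _ C: no change
3. o -> e, u -> i / F C0 _: no change
4. o, u -> 0 / V _: fires at position(s) 7: fagazoma
surface: fagazoma


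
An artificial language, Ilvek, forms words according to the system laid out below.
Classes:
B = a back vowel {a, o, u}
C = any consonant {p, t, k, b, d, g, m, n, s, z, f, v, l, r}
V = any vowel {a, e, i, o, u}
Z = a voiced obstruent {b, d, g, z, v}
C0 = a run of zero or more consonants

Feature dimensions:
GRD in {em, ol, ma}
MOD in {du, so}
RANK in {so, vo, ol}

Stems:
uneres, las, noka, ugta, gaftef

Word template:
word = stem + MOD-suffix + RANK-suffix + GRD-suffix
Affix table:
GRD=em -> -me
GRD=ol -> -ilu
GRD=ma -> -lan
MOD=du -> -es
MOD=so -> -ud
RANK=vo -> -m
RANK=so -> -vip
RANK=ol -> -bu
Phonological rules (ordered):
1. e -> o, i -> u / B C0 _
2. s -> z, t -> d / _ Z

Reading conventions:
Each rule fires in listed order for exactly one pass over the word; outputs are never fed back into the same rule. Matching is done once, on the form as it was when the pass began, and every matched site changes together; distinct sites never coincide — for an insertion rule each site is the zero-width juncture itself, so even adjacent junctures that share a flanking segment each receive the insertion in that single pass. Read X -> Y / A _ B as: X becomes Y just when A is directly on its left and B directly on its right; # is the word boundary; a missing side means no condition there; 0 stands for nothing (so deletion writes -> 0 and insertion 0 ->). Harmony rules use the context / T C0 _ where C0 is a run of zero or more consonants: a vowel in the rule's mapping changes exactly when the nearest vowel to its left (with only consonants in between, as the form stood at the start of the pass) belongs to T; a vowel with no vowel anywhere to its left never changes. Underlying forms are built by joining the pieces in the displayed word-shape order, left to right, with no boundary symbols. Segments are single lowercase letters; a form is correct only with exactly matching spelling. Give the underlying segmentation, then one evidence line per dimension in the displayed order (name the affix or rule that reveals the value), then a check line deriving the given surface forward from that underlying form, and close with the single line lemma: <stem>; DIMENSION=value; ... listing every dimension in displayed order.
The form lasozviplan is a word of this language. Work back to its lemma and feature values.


underlying: las-es-vip-lan
GRD=ma - signalled by the affix -lan
MOD=du - signalled by the affix -es
RANK=so - signalled by the affix -vip
check: lasesviplan -> lasosviplan -> lasozviplan
lemma: las; GRD=ma; MOD=du; RANK=so


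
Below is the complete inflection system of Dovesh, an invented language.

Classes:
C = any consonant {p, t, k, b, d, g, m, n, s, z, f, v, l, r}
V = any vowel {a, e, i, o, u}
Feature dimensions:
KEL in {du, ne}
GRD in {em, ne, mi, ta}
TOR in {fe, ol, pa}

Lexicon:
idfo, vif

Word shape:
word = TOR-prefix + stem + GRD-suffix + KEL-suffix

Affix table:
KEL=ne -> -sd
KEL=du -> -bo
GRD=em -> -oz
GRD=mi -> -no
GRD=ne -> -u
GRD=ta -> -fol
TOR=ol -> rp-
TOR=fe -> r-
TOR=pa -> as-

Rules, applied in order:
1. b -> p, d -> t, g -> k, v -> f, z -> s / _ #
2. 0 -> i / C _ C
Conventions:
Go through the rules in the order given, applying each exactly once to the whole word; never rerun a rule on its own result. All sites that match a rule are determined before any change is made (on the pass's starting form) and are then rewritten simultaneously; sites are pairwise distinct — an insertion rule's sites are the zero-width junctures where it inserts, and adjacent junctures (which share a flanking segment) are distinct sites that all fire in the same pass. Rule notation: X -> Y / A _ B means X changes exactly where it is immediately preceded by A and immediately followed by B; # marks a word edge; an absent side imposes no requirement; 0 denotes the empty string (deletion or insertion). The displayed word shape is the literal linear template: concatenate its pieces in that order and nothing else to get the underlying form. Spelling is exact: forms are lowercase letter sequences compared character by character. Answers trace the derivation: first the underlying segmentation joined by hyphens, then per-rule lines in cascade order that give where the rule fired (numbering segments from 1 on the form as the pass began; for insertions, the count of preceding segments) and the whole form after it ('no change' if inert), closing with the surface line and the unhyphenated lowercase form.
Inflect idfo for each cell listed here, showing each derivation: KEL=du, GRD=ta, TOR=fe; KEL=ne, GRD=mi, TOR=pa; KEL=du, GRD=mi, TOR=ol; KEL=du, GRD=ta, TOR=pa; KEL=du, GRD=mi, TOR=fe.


cell KEL=du, GRD=ta, TOR=fe:
underlying: r-idfo-fol-bo
1. b -> p, d -> t, g -> k, v -> f, z -> s / _ #: no change
2. 0 -> i / C _ C: inserts after position(s) 3, 8: ridifofolibo
surface: ridifofolibo

cell KEL=ne, GRD=mi, TOR=pa:
underlying: as-idfo-no-sd
1. b -> p, d -> t, g -> k, v -> f, z -> s / _ #: fires at position(s) 10: asidfonost
2. 0 -> i / C _ C: inserts after position(s) 4, 9: asidifonosit
surface: asidifonosit

cell KEL=du, GRD=mi, TOR=ol:
underlying: rp-idfo-no-bo
1. b -> p, d -> t, g -> k, v -> f, z -> s / _ #: no change
2. 0 -> i / C _ C: inserts after position(s) 1, 4: ripidifonobo
surface: ripidifonobo

cell KEL=du, GRD=ta, TOR=pa:
underlying: as-idfo-fol-bo
1. b -> p, d -> t, g -> k, v -> f, z -> s / _ #: no change
2. 0 -> i / C _ C: inserts after position(s) 4, 9: asidifofolibo
surface: asidifofolibo

cell KEL=du, GRD=mi, TOR=fe:
underlying: r-idfo-no-bo
1. b -> p, d -> t, g -> k, v -> f, z -> s / _ #: no change
2. 0 -> i / C _ C: inserts after position(s) 3: ridifonobo
surface: ridifonobo
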